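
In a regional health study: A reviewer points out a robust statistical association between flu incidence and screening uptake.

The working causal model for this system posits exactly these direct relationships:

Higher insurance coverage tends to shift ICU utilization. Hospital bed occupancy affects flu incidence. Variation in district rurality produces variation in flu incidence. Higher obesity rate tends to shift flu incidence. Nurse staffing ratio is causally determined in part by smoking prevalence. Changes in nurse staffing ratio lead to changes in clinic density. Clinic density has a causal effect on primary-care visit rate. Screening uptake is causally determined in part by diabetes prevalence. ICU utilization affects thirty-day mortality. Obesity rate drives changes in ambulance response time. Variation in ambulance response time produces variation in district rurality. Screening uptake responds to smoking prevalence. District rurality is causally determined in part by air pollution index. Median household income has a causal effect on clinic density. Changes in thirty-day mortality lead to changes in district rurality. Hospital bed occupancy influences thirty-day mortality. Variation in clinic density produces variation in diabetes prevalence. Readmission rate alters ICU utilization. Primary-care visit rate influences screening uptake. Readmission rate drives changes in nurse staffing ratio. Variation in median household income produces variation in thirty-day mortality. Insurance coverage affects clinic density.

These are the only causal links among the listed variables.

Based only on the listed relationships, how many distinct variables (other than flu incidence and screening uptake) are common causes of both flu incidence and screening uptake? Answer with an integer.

3

The common causes are: insurance coverage (to flu incidence via insurance coverage → ICU utilization → thirty-day mortality → district rurality → flu incidence; to screening uptake via insurance coverage → clinic density → diabetes prevalence → screening uptake); median household income (to flu incidence via median household income → thirty-day mortality → district rurality → flu incidence; to screening uptake via median household income → clinic density → diabetes prevalence → screening uptake); readmission rate (to flu incidence via readmission rate → ICU utilization → thirty-day mortality → district rurality → flu incidence; to screening uptake via readmission rate → nurse staffing ratio → clinic density → diabetes prevalence → screening uptake).
Every other variable lacks a causal path to at least one of flu incidence and screening uptake.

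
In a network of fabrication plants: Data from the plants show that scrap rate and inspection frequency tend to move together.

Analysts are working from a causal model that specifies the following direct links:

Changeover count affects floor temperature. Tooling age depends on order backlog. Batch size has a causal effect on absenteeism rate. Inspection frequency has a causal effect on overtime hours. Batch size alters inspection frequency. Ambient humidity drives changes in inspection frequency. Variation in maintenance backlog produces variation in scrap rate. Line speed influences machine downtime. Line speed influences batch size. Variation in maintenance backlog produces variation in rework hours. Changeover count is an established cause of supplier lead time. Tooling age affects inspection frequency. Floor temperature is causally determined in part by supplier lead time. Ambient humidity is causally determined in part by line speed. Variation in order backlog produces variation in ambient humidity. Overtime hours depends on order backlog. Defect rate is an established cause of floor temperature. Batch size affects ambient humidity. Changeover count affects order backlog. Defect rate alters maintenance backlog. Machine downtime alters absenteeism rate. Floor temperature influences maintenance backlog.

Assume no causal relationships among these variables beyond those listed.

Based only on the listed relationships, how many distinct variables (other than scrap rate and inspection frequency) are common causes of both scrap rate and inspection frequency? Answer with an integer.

The common causes are: changeover count (to scrap rate via changeover count → floor temperature → maintenance backlog → scrap rate; to inspection frequency via changeover count → order backlog → ambient humidity → inspection frequency).
Every other variable lacks a causal path to at least one of scrap rate and inspection frequency.

1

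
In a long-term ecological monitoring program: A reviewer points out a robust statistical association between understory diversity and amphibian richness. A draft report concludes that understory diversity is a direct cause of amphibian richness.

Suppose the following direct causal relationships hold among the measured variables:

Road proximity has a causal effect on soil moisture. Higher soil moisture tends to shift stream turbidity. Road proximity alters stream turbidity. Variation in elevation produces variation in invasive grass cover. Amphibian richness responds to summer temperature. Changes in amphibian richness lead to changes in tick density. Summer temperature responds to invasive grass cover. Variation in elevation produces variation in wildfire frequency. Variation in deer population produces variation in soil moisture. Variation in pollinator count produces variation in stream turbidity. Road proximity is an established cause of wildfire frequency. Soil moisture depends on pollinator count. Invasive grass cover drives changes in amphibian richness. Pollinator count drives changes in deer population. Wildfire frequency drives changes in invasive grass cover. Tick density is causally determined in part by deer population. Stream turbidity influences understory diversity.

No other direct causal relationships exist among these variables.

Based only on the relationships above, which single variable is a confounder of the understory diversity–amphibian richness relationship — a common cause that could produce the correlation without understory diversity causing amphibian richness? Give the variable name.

Road proximity has a causal path to understory diversity (road proximity → stream turbidity → understory diversity) and a separate causal path to amphibian richness (road proximity → wildfire frequency → invasive grass cover → amphibian richness), so it is a common cause of both.
No stated relationship gives understory diversity a causal route to amphibian richness, so the correlation is explained by the shared upstream cause rather than a direct effect.

road proximity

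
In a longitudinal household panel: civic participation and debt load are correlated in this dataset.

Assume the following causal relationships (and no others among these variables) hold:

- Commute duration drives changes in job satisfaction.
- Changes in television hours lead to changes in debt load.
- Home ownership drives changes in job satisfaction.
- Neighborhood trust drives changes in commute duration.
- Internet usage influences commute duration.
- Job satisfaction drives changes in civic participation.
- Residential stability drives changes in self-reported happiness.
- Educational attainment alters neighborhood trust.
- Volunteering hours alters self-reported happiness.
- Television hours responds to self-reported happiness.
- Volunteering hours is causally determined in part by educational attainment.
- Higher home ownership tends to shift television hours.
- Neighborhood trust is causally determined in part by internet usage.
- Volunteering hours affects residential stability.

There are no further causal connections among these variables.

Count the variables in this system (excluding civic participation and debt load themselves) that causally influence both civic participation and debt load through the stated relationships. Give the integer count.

2

The common causes are: educational attainment (to civic participation via educational attainment → neighborhood trust → commute duration → job satisfaction → civic participation; to debt load via educational attainment → volunteering hours → self-reported happiness → television hours → debt load); home ownership (to civic participation via home ownership → job satisfaction → civic participation; to debt load via home ownership → television hours → debt load).
Every other variable lacks a causal path to at least one of civic participation and debt load.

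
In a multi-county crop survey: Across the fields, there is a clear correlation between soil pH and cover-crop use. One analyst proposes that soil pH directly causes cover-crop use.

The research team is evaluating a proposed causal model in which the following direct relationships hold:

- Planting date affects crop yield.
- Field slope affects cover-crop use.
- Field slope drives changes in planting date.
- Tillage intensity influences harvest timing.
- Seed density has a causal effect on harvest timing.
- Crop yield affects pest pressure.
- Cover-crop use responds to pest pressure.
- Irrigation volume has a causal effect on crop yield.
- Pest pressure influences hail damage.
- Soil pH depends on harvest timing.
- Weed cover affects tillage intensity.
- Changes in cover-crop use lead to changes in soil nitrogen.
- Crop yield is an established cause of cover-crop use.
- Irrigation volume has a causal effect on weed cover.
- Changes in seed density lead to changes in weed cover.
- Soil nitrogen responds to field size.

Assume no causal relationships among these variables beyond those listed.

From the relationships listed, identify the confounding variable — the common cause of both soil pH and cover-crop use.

Irrigation volume has a causal path to soil pH (irrigation volume → weed cover → tillage intensity → harvest timing → soil pH) and a separate causal path to cover-crop use (irrigation volume → crop yield → cover-crop use), so it is a common cause of both.
No stated relationship gives soil pH a causal route to cover-crop use, so the correlation is explained by the shared upstream cause rather than a direct effect.

irrigation volume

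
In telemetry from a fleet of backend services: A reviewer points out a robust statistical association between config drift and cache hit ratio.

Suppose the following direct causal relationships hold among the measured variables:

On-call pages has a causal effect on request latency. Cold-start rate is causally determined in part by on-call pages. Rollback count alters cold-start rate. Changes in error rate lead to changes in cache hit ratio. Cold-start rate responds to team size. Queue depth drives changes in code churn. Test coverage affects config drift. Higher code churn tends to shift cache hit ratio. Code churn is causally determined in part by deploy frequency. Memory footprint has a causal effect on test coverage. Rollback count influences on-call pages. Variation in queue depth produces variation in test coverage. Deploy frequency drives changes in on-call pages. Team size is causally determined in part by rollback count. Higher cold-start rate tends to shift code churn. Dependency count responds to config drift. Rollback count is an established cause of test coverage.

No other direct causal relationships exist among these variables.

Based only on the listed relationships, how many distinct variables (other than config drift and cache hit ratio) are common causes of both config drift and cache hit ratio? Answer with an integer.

The common causes are: queue depth (to config drift via queue depth → test coverage → config drift; to cache hit ratio via queue depth → code churn → cache hit ratio); rollback count (to config drift via rollback count → test coverage → config drift; to cache hit ratio via rollback count → cold-start rate → code churn → cache hit ratio).
Every other variable lacks a causal path to at least one of config drift and cache hit ratio.

2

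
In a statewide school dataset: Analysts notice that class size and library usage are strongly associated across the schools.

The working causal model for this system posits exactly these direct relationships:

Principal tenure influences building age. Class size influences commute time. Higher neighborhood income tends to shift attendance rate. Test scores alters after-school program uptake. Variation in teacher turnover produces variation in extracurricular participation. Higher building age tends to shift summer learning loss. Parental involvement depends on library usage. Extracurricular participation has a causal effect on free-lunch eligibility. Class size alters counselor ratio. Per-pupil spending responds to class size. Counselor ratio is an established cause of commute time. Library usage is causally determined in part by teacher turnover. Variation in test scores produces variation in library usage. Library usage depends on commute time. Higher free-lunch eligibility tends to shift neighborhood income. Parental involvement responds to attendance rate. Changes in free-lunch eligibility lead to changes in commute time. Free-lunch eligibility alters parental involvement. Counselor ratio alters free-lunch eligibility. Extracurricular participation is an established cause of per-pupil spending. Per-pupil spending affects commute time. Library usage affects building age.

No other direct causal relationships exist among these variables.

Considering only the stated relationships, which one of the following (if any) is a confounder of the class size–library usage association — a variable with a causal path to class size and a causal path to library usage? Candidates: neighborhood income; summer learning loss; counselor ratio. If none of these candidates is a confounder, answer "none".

none

None of the listed candidates has causal paths to both class size and library usage in the stated relationships, so none is a common cause.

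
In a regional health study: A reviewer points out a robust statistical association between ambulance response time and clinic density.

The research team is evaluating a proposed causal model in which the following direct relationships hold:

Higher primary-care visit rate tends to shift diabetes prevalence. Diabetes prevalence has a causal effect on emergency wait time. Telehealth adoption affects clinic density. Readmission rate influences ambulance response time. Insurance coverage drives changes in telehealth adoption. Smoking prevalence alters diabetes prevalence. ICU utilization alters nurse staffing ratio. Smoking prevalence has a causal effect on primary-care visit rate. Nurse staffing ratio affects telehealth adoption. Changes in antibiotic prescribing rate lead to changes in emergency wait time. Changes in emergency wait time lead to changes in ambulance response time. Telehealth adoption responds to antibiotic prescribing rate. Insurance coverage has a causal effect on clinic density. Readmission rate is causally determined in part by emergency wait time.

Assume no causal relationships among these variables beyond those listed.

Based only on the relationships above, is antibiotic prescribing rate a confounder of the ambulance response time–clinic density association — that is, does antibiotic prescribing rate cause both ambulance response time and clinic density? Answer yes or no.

yes

Antibiotic prescribing rate has a causal path to ambulance response time (antibiotic prescribing rate → emergency wait time → ambulance response time) and to clinic density (antibiotic prescribing rate → telehealth adoption → clinic density), so it is a common cause of both — a confounder.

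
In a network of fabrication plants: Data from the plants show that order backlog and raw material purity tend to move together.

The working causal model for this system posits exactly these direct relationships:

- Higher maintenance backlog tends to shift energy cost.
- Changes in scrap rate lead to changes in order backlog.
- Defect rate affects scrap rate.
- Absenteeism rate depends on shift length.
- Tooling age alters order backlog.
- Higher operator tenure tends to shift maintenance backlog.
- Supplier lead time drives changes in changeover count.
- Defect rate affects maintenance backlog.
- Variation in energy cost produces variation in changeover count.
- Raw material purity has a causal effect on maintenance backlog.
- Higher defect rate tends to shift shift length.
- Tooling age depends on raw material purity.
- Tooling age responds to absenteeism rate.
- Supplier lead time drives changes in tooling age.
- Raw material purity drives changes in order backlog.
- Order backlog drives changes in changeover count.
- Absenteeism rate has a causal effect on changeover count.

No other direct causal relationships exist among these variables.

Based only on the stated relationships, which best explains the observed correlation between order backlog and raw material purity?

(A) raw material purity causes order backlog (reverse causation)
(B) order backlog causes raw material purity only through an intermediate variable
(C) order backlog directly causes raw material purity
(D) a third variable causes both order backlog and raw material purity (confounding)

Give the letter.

The stated link runs raw material purity → order backlog; order backlog has no causal path to raw material purity. No variable causes both, so confounding is ruled out. The correlation reflects reverse causation.

A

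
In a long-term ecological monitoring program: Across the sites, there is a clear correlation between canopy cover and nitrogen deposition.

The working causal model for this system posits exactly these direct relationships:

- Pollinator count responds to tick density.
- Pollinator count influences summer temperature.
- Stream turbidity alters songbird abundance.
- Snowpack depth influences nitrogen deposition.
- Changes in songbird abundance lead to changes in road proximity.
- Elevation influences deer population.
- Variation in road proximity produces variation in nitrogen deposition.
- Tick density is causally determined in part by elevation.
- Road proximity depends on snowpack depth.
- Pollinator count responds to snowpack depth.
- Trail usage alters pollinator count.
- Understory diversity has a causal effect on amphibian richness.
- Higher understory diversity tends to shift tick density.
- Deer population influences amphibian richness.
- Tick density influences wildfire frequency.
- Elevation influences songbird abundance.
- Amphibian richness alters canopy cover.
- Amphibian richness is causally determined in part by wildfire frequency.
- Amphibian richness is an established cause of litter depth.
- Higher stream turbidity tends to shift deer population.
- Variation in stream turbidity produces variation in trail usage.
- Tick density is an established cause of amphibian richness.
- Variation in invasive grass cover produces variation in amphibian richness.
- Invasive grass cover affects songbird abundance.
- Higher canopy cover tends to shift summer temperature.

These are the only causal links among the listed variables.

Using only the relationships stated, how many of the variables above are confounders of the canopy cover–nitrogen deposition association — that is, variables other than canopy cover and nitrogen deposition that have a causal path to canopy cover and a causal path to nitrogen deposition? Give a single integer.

The common causes are: elevation (to canopy cover via elevation → deer population → amphibian richness → canopy cover; to nitrogen deposition via elevation → songbird abundance → road proximity → nitrogen deposition); invasive grass cover (to canopy cover via invasive grass cover → amphibian richness → canopy cover; to nitrogen deposition via invasive grass cover → songbird abundance → road proximity → nitrogen deposition); stream turbidity (to canopy cover via stream turbidity → deer population → amphibian richness → canopy cover; to nitrogen deposition via stream turbidity → songbird abundance → road proximity → nitrogen deposition).
Every other variable lacks a causal path to at least one of canopy cover and nitrogen deposition.

3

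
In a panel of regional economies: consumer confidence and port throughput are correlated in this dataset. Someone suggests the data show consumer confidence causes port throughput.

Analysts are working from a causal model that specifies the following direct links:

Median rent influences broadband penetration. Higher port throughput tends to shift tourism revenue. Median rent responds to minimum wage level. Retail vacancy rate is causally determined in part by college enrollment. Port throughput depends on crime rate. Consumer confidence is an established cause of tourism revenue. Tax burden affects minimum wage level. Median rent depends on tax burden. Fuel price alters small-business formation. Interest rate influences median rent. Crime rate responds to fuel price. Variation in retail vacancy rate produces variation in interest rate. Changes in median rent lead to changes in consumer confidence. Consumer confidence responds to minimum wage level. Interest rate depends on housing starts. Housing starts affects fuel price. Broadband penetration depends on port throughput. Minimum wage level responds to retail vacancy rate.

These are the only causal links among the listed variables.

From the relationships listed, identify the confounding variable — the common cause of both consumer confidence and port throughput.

Housing starts has a causal path to consumer confidence (housing starts → interest rate → median rent → consumer confidence) and a separate causal path to port throughput (housing starts → fuel price → crime rate → port throughput), so it is a common cause of both.
No stated relationship gives consumer confidence a causal route to port throughput, so the correlation is explained by the shared upstream cause rather than a direct effect.

housing starts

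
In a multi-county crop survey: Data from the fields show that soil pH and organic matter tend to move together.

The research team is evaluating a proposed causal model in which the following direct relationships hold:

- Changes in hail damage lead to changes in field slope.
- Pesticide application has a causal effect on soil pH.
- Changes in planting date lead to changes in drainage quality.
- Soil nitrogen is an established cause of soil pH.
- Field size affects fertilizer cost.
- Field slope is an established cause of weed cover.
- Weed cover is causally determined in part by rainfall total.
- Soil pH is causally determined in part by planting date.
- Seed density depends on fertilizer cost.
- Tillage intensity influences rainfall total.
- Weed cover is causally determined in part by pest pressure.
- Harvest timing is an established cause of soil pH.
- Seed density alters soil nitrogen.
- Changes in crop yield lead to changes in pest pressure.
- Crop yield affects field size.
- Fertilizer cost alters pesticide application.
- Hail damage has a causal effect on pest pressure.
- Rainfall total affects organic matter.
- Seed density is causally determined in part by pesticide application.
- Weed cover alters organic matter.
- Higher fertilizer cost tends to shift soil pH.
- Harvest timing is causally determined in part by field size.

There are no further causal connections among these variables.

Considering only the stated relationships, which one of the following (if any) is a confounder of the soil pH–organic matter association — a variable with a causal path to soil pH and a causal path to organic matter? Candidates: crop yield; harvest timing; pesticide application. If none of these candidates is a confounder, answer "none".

crop yield

Crop yield causes soil pH (crop yield → field size → fertilizer cost → soil pH) and also causes organic matter (crop yield → pest pressure → weed cover → organic matter); it is a common cause of both.
Each of the other candidates lacks a causal path to at least one of soil pH and organic matter, so they do not confound the relationship.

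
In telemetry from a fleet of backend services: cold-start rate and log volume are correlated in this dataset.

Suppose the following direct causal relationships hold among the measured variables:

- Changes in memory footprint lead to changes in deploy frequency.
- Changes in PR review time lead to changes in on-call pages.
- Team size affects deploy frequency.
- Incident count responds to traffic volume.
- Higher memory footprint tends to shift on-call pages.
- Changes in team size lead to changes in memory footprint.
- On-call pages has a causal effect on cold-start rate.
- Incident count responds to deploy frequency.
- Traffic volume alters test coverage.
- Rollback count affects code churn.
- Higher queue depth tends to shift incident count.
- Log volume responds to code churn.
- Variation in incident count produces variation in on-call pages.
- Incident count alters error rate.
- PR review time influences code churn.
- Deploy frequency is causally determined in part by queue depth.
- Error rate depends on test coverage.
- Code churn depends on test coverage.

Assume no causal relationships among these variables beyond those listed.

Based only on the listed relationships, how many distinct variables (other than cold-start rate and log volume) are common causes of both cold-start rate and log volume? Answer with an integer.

2

The common causes are: PR review time (to cold-start rate via PR review time → on-call pages → cold-start rate; to log volume via PR review time → code churn → log volume); traffic volume (to cold-start rate via traffic volume → incident count → on-call pages → cold-start rate; to log volume via traffic volume → test coverage → code churn → log volume).
Every other variable lacks a causal path to at least one of cold-start rate and log volume.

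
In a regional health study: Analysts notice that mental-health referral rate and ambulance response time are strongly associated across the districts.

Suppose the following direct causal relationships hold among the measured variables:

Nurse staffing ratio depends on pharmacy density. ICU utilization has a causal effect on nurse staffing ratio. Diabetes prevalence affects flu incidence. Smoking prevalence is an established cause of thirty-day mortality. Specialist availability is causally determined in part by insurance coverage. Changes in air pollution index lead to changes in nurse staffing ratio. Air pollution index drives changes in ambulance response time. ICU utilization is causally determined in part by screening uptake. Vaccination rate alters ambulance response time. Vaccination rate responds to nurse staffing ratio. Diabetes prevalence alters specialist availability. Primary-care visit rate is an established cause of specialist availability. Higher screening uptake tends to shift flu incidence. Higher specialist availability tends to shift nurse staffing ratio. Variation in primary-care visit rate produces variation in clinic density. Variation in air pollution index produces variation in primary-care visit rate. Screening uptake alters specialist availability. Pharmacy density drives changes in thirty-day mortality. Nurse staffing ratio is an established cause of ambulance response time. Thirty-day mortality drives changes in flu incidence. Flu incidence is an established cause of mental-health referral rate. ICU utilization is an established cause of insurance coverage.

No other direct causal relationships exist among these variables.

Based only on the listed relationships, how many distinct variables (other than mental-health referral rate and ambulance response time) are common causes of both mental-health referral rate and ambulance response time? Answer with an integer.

3

The common causes are: diabetes prevalence (to mental-health referral rate via diabetes prevalence → flu incidence → mental-health referral rate; to ambulance response time via diabetes prevalence → specialist availability → nurse staffing ratio → ambulance response time); pharmacy density (to mental-health referral rate via pharmacy density → thirty-day mortality → flu incidence → mental-health referral rate; to ambulance response time via pharmacy density → nurse staffing ratio → ambulance response time); screening uptake (to mental-health referral rate via screening uptake → flu incidence → mental-health referral rate; to ambulance response time via screening uptake → ICU utilization → nurse staffing ratio → ambulance response time).
Every other variable lacks a causal path to at least one of mental-health referral rate and ambulance response time.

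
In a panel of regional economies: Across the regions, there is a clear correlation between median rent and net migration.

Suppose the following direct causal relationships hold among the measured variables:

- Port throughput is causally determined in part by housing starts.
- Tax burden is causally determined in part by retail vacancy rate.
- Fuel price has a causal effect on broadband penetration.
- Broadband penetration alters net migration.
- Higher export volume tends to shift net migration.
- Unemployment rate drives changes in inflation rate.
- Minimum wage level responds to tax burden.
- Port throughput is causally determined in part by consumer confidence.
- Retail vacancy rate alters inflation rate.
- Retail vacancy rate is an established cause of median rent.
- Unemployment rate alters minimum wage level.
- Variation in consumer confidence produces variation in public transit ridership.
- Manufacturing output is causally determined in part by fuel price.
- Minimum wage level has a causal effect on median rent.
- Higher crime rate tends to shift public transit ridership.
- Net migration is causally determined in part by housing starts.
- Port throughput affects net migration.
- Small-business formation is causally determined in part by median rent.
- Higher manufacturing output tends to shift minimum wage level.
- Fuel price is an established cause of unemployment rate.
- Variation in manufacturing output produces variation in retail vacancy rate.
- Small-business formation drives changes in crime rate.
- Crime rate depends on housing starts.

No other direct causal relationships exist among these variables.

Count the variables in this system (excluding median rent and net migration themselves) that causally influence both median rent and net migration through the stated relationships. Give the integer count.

1

The common causes are: fuel price (to median rent via fuel price → unemployment rate → minimum wage level → median rent; to net migration via fuel price → broadband penetration → net migration).
Every other variable lacks a causal path to at least one of median rent and net migration.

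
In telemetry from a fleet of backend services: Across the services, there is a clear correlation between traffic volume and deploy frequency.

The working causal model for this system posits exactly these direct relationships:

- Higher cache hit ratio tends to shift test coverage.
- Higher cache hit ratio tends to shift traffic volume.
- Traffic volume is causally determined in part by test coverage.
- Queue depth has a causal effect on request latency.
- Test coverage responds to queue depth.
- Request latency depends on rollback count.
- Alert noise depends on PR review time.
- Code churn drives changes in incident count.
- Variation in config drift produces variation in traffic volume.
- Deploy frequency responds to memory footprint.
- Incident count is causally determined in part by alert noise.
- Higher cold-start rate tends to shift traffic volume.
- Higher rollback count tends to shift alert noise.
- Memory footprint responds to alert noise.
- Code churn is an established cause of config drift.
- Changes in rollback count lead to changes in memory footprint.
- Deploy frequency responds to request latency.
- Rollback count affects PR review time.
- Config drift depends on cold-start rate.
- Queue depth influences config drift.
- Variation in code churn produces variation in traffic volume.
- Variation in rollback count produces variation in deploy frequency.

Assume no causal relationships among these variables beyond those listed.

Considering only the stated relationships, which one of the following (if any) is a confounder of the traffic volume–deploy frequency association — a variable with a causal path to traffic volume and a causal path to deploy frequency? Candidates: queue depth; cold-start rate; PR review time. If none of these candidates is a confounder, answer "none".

Queue depth causes traffic volume (queue depth → test coverage → traffic volume) and also causes deploy frequency (queue depth → request latency → deploy frequency); it is a common cause of both.
Each of the other candidates lacks a causal path to at least one of traffic volume and deploy frequency, so they do not confound the relationship.

queue depth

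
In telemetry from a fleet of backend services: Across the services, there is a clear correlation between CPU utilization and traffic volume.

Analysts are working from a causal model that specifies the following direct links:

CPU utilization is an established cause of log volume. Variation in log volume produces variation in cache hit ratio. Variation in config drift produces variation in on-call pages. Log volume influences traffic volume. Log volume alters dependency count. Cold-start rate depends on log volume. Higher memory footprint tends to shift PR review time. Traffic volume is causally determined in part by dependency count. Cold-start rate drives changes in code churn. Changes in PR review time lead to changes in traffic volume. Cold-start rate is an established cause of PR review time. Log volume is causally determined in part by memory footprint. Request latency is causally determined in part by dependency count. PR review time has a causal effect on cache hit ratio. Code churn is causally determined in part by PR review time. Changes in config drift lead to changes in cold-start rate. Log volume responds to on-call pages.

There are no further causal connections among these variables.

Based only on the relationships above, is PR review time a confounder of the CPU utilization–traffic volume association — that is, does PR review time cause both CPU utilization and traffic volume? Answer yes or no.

PR review time has no stated causal path to CPU utilization. A confounder must cause both variables, so PR review time does not qualify.

no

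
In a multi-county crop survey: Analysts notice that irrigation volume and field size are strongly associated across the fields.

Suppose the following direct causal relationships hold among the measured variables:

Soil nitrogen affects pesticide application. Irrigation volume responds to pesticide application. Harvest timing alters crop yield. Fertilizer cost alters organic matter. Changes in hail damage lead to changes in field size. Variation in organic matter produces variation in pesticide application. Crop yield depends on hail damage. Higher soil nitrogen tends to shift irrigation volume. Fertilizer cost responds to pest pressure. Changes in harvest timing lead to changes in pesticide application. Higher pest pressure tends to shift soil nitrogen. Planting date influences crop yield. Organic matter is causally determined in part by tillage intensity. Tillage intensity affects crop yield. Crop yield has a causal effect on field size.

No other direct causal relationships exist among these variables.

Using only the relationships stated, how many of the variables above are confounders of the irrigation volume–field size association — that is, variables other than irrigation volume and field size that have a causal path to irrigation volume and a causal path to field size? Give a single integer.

The common causes are: harvest timing (to irrigation volume via harvest timing → pesticide application → irrigation volume; to field size via harvest timing → crop yield → field size); tillage intensity (to irrigation volume via tillage intensity → organic matter → pesticide application → irrigation volume; to field size via tillage intensity → crop yield → field size).
Every other variable lacks a causal path to at least one of irrigation volume and field size.

2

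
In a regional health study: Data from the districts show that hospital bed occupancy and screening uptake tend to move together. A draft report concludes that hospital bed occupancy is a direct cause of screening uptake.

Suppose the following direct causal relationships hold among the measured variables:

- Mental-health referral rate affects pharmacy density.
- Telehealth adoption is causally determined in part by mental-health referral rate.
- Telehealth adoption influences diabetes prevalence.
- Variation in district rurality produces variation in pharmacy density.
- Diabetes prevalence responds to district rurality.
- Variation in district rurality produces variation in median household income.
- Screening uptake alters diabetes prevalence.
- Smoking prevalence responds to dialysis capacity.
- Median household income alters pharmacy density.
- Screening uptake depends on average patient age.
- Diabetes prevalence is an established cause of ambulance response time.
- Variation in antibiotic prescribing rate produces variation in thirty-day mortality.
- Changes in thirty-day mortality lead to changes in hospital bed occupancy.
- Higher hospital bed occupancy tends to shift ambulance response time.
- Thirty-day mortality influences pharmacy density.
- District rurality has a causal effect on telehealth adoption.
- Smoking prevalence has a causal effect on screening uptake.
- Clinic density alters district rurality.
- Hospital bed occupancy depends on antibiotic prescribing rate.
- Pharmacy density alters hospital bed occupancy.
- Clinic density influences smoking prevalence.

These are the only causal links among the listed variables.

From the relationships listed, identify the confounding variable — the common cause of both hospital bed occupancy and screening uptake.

clinic density

Clinic density has a causal path to hospital bed occupancy (clinic density → district rurality → pharmacy density → hospital bed occupancy) and a separate causal path to screening uptake (clinic density → smoking prevalence → screening uptake), so it is a common cause of both.
No stated relationship gives hospital bed occupancy a causal route to screening uptake, so the correlation is explained by the shared upstream cause rather than a direct effect.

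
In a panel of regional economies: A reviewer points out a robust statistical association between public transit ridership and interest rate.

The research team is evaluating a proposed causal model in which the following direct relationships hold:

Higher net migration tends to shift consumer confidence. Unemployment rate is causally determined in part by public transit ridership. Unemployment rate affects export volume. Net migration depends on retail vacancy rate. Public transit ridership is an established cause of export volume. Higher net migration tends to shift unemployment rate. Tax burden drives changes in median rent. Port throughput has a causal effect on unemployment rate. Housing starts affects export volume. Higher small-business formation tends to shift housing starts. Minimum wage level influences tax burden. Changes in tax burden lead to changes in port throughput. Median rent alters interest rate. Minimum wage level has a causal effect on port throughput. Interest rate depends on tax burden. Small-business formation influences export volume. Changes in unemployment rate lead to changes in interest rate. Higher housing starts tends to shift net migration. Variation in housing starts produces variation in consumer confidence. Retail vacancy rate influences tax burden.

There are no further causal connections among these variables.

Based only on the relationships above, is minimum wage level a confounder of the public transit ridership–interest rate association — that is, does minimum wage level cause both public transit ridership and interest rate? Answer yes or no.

Minimum wage level has no stated causal path to public transit ridership. A confounder must cause both variables, so minimum wage level does not qualify.

no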